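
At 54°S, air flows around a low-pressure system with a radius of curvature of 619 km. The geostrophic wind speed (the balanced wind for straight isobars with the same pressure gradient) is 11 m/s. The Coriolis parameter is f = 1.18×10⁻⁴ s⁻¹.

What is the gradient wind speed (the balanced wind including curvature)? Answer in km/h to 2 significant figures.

35 km/h

Around a low, centrifugal force acts outward with Coriolis, so pressure-gradient force balances both:
(1/ρ)|∂P/∂n| = fV + V²/R  →  V² + fR·V − fR·V_g = 0
With fR = 1.18×10⁻⁴ × 619×10³ m = 73.0 m/s:
V = [−fR + √((fR)² + 4 fR V_g)]/2 = [−73.0 + √(73.0² + 4×73.0×11)]/2 = 9.71 m/s
Subgeostrophic (V < V_g = 11 m/s), as expected around a low.
Converting: 9.71 m/s × 3.6 = 35 km/h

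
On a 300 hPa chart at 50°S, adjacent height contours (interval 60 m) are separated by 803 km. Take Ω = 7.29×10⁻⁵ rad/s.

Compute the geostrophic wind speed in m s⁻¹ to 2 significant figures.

6.6 m s⁻¹

Coriolis parameter at 50°S:
f = 2Ω sin φ = 2 × 7.29×10⁻⁵ × sin 50° = 1.12×10⁻⁴ s⁻¹
Height gradient: |∂Z/∂n| = 60 m / 803000 m = 7.47×10⁻⁵
On a pressure surface, geostrophic balance gives V_g = (g/f)|∂Z/∂n|:
V_g = 9.81 × 7.47×10⁻⁵ / 1.12×10⁻⁴ = 6.56 m/s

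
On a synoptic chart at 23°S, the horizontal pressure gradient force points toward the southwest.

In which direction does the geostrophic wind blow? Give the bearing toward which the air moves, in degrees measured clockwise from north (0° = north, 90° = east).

The pressure-gradient force points toward the southwest (bearing 225°).
Geostrophic balance: in the Southern Hemisphere the Coriolis force deflects motion to the left, so the geostrophic wind blows 90° to the left of the pressure-gradient force (low pressure on the right).
Rotating 225° by 90° counterclockwise gives 135° — the wind blows toward the southeast.

135°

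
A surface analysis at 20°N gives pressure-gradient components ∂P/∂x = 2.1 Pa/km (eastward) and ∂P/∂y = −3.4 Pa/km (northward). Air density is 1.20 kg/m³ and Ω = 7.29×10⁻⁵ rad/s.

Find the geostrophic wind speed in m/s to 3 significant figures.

Coriolis parameter at 20°N:
f = 2Ω sin φ = 2 × 7.29×10⁻⁵ × sin 20° = 4.99×10⁻⁵ s⁻¹
Component geostrophic relations (x east, y north):
u_g = −(1/(fρ)) ∂P/∂y,  v_g = (1/(fρ)) ∂P/∂x
u_g = −(−3.4×10⁻³)/(4.99×10⁻⁵ × 1.20) = 56.8 m/s;  v_g = (2.1×10⁻³)/(4.99×10⁻⁵ × 1.20) = 35.1 m/s
|V_g| = √(u_g² + v_g²) = 66.8 m/s

66.8 m/s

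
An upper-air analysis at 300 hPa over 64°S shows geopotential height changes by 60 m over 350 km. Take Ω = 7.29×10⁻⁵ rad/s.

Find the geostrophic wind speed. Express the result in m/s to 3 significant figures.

Coriolis parameter at 64°S:
f = 2Ω sin φ = 2 × 7.29×10⁻⁵ × sin 64° = 1.31×10⁻⁴ s⁻¹
Height gradient: |∂Z/∂n| = 60 m / 350000 m = 1.71×10⁻⁴
On a pressure surface, geostrophic balance gives V_g = (g/f)|∂Z/∂n|:
V_g = 9.81 × 1.71×10⁻⁴ / 1.31×10⁻⁴ = 12.8 m/s

12.8 m/s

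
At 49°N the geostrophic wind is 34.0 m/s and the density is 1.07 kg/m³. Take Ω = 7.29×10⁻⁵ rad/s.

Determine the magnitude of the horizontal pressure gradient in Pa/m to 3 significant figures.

Coriolis parameter at 49°N:
f = 2Ω sin φ = 2 × 7.29×10⁻⁵ × sin 49° = 1.10×10⁻⁴ s⁻¹
Geostrophic balance rearranged: |∂P/∂n| = f ρ V_g
|∂P/∂n| = 1.10×10⁻⁴ × 1.07 × 34.0 = 4.00×10⁻³ Pa/m

4.00×10⁻³ Pa/m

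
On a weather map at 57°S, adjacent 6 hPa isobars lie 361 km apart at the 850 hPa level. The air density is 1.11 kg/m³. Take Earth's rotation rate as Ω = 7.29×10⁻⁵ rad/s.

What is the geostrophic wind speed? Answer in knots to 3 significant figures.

Coriolis parameter at 57°S:
f = 2Ω sin φ = 2 × 7.29×10⁻⁵ × sin 57° = 1.22×10⁻⁴ s⁻¹
Pressure gradient: |∂P/∂n| = 600 Pa / 361000 m = 1.66×10⁻³ Pa/m
Geostrophic balance (pressure-gradient force = Coriolis force):
V_g = (1/(fρ)) |∂P/∂n| = 1.66×10⁻³ / (1.22×10⁻⁴ × 1.11) = 12.2 m/s
Converting: 12.2 m/s × 1.944 = 23.8 knots

23.8 knots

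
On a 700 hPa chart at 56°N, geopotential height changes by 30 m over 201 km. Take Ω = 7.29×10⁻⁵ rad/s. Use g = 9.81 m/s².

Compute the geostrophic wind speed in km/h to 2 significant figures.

44 km/h

Coriolis parameter at 56°N:
f = 2Ω sin φ = 2 × 7.29×10⁻⁵ × sin 56° = 1.21×10⁻⁴ s⁻¹
Height gradient: |∂Z/∂n| = 30 m / 201000 m = 1.49×10⁻⁴
On a pressure surface, geostrophic balance gives V_g = (g/f)|∂Z/∂n|:
V_g = 9.81 × 1.49×10⁻⁴ / 1.21×10⁻⁴ = 12.1 m/s
Converting: 12.1 m/s × 3.6 = 44 km/h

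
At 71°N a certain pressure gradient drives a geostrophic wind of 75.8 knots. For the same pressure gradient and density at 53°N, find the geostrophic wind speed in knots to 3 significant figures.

89.7 knots

With the same pressure gradient and density, V_g ∝ 1/f ∝ 1/sin φ.
V₂ = V₁ · sin φ₁ / sin φ₂ = 75.8 × sin 71° / sin 53°
V₂ = 75.8 × 0.9455/0.7986 = 89.7 knots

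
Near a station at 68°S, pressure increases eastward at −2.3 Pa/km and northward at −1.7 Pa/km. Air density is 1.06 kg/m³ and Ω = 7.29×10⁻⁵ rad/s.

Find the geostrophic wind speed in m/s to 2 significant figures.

Coriolis parameter at 68°S:
f = 2Ω sin φ = 2 × 7.29×10⁻⁵ × sin 68° = 1.35×10⁻⁴ s⁻¹
In the Southern Hemisphere f is negative: f = −1.35×10⁻⁴ s⁻¹.
Component geostrophic relations (x east, y north):
u_g = −(1/(fρ)) ∂P/∂y,  v_g = (1/(fρ)) ∂P/∂x
u_g = −(−1.7×10⁻³)/(−1.35×10⁻⁴ × 1.06) = −11.9 m/s;  v_g = (−2.3×10⁻³)/(−1.35×10⁻⁴ × 1.06) = 16.1 m/s
|V_g| = √(u_g² + v_g²) = 20.0 m/s

20 m/s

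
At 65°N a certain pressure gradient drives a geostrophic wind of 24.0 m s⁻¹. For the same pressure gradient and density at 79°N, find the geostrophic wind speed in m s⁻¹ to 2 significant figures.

With the same pressure gradient and density, V_g ∝ 1/f ∝ 1/sin φ.
V₂ = V₁ · sin φ₁ / sin φ₂ = 24.0 × sin 65° / sin 79°
V₂ = 24.0 × 0.9063/0.9816 = 22 m s⁻¹

22 m s⁻¹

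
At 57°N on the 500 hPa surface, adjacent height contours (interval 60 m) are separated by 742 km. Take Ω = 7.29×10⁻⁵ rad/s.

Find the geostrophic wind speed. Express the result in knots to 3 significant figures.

Coriolis parameter at 57°N:
f = 2Ω sin φ = 2 × 7.29×10⁻⁵ × sin 57° = 1.22×10⁻⁴ s⁻¹
Height gradient: |∂Z/∂n| = 60 m / 742000 m = 8.09×10⁻⁵
On a pressure surface, geostrophic balance gives V_g = (g/f)|∂Z/∂n|:
V_g = 9.81 × 8.09×10⁻⁵ / 1.22×10⁻⁴ = 6.49 m/s
Converting: 6.49 m/s × 1.944 = 12.6 knots

12.6 knots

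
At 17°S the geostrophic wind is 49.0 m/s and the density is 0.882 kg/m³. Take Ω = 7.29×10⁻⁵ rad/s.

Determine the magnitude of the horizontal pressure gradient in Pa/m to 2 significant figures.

Coriolis parameter at 17°S:
f = 2Ω sin φ = 2 × 7.29×10⁻⁵ × sin 17° = 4.26×10⁻⁵ s⁻¹
Geostrophic balance rearranged: |∂P/∂n| = f ρ V_g
|∂P/∂n| = 4.26×10⁻⁵ × 0.882 × 49.0 = 1.84×10⁻³ Pa/m

1.8×10⁻³ Pa/m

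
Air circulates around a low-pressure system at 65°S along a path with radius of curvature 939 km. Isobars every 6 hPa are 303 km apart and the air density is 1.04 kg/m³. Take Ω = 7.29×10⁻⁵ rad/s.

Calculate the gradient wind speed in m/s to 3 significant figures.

13.0 m/s

Coriolis parameter at 65°S:
f = 2Ω sin φ = 2 × 7.29×10⁻⁵ × sin 65° = 1.32×10⁻⁴ s⁻¹
Pressure gradient: |∂P/∂n| = 600 Pa / 303000 m = 1.98×10⁻³ Pa/m
Geostrophic speed: V_g = |∂P/∂n|/(fρ) = 1.98×10⁻³/(1.32×10⁻⁴ × 1.04) = 14.4 m/s
Around a low, centrifugal force acts outward with Coriolis, so pressure-gradient force balances both:
(1/ρ)|∂P/∂n| = fV + V²/R  →  V² + fR·V − fR·V_g = 0
With fR = 1.32×10⁻⁴ × 939×10³ m = 124 m/s:
V = [−fR + √((fR)² + 4 fR V_g)]/2 = [−124 + √(124² + 4×124×14.4)]/2 = 13 m/s
Subgeostrophic (V < V_g = 14.4 m/s), as expected around a low.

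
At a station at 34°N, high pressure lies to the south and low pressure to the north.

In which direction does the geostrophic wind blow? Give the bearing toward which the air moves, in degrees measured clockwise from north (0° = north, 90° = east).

090°

The pressure-gradient force points toward the north (bearing 000°).
Geostrophic balance: in the Northern Hemisphere the Coriolis force deflects motion to the right, so the geostrophic wind blows 90° to the right of the pressure-gradient force (low pressure on the left).
Rotating 000° by 90° clockwise gives 090° — the wind blows toward the east.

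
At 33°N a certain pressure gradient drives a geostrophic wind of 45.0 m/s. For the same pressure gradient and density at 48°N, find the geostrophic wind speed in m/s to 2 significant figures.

33 m/s

With the same pressure gradient and density, V_g ∝ 1/f ∝ 1/sin φ.
V₂ = V₁ · sin φ₁ / sin φ₂ = 45.0 × sin 33° / sin 48°
V₂ = 45.0 × 0.5446/0.7431 = 33 m/s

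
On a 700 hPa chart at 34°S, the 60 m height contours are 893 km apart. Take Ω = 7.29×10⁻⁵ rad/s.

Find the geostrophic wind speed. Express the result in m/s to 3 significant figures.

Coriolis parameter at 34°S:
f = 2Ω sin φ = 2 × 7.29×10⁻⁵ × sin 34° = 8.15×10⁻⁵ s⁻¹
Height gradient: |∂Z/∂n| = 60 m / 893000 m = 6.72×10⁻⁵
On a pressure surface, geostrophic balance gives V_g = (g/f)|∂Z/∂n|:
V_g = 9.81 × 6.72×10⁻⁵ / 8.15×10⁻⁵ = 8.08 m/s

8.08 m/s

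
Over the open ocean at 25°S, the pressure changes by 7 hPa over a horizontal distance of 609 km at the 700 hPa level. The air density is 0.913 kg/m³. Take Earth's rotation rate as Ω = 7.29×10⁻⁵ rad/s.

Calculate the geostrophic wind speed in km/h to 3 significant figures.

Coriolis parameter at 25°S:
f = 2Ω sin φ = 2 × 7.29×10⁻⁵ × sin 25° = 6.16×10⁻⁵ s⁻¹
Pressure gradient: |∂P/∂n| = 700 Pa / 609000 m = 1.15×10⁻³ Pa/m
Geostrophic balance (pressure-gradient force = Coriolis force):
V_g = (1/(fρ)) |∂P/∂n| = 1.15×10⁻³ / (6.16×10⁻⁵ × 0.913) = 20.4 m/s
Converting: 20.4 m/s × 3.6 = 73.6 km/h

73.6 km/h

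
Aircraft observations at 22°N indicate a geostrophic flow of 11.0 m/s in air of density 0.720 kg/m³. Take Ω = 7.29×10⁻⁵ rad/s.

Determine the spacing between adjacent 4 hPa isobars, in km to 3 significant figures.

925 km

Coriolis parameter at 22°N:
f = 2Ω sin φ = 2 × 7.29×10⁻⁵ × sin 22° = 5.46×10⁻⁵ s⁻¹
Geostrophic balance rearranged: |∂P/∂n| = f ρ V_g
|∂P/∂n| = 5.46×10⁻⁵ × 0.720 × 11.0 = 4.33×10⁻⁴ Pa/m
Isobar spacing: Δn = ΔP/|∂P/∂n| = 400 Pa / 4.33×10⁻⁴ Pa/m = 924702 m ≈ 925 km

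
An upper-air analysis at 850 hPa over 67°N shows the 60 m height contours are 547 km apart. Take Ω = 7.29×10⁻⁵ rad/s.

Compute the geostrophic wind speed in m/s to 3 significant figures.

Coriolis parameter at 67°N:
f = 2Ω sin φ = 2 × 7.29×10⁻⁵ × sin 67° = 1.34×10⁻⁴ s⁻¹
Height gradient: |∂Z/∂n| = 60 m / 547000 m = 1.10×10⁻⁴
On a pressure surface, geostrophic balance gives V_g = (g/f)|∂Z/∂n|:
V_g = 9.81 × 1.10×10⁻⁴ / 1.34×10⁻⁴ = 8.02 m/s

8.02 m/s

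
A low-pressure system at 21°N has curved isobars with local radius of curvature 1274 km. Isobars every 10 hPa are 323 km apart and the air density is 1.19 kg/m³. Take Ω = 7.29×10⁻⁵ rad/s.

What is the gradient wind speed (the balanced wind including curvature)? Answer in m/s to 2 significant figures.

33 m/s

Coriolis parameter at 21°N:
f = 2Ω sin φ = 2 × 7.29×10⁻⁵ × sin 21° = 5.23×10⁻⁵ s⁻¹
Pressure gradient: |∂P/∂n| = 1000 Pa / 323000 m = 3.10×10⁻³ Pa/m
Geostrophic speed: V_g = |∂P/∂n|/(fρ) = 3.10×10⁻³/(5.23×10⁻⁵ × 1.19) = 49.8 m/s
Around a low, centrifugal force acts outward with Coriolis, so pressure-gradient force balances both:
(1/ρ)|∂P/∂n| = fV + V²/R  →  V² + fR·V − fR·V_g = 0
With fR = 5.23×10⁻⁵ × 1274×10³ m = 66.6 m/s:
V = [−fR + √((fR)² + 4 fR V_g)]/2 = [−66.6 + √(66.6² + 4×66.6×49.8)]/2 = 33.2 m/s
Subgeostrophic (V < V_g = 49.8 m/s), as expected around a low.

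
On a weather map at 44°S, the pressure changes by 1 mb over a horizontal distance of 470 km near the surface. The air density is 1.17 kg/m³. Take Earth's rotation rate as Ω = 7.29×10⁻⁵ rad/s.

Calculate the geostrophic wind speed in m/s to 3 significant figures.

Coriolis parameter at 44°S:
f = 2Ω sin φ = 2 × 7.29×10⁻⁵ × sin 44° = 1.01×10⁻⁴ s⁻¹
Pressure gradient: |∂P/∂n| = 100 Pa / 470000 m = 2.13×10⁻⁴ Pa/m
Geostrophic balance (pressure-gradient force = Coriolis force):
V_g = (1/(fρ)) |∂P/∂n| = 2.13×10⁻⁴ / (1.01×10⁻⁴ × 1.17) = 1.80 m/s

1.80 m/s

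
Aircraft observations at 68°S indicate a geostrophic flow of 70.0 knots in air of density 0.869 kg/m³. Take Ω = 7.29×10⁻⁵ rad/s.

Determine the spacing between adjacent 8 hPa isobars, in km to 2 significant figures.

Coriolis parameter at 68°S:
f = 2Ω sin φ = 2 × 7.29×10⁻⁵ × sin 68° = 1.35×10⁻⁴ s⁻¹
Wind speed in SI: 70.0 knots = 36.0 m/s
Geostrophic balance rearranged: |∂P/∂n| = f ρ V_g
|∂P/∂n| = 1.35×10⁻⁴ × 0.869 × 36.0 = 4.23×10⁻³ Pa/m
Isobar spacing: Δn = ΔP/|∂P/∂n| = 800 Pa / 4.23×10⁻³ Pa/m = 189108 m ≈ 190 km

190 km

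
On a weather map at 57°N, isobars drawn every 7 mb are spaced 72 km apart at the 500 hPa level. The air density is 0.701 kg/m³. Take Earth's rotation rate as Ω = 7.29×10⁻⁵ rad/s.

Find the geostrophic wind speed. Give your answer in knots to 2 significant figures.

220 knots

Coriolis parameter at 57°N:
f = 2Ω sin φ = 2 × 7.29×10⁻⁵ × sin 57° = 1.22×10⁻⁴ s⁻¹
Pressure gradient: |∂P/∂n| = 700 Pa / 72000 m = 9.72×10⁻³ Pa/m
Geostrophic balance (pressure-gradient force = Coriolis force):
V_g = (1/(fρ)) |∂P/∂n| = 9.72×10⁻³ / (1.22×10⁻⁴ × 0.701) = 113 m/s
Converting: 113 m/s × 1.944 = 220 knots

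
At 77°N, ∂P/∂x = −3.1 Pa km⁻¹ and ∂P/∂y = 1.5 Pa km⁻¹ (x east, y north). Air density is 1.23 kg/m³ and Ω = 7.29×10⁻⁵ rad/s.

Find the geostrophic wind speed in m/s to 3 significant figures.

19.7 m/s

Coriolis parameter at 77°N:
f = 2Ω sin φ = 2 × 7.29×10⁻⁵ × sin 77° = 1.42×10⁻⁴ s⁻¹
Component geostrophic relations (x east, y north):
u_g = −(1/(fρ)) ∂P/∂y,  v_g = (1/(fρ)) ∂P/∂x
u_g = −(1.5×10⁻³)/(1.42×10⁻⁴ × 1.23) = −8.58 m/s;  v_g = (−3.1×10⁻³)/(1.42×10⁻⁴ × 1.23) = −17.7 m/s
|V_g| = √(u_g² + v_g²) = 19.7 m/s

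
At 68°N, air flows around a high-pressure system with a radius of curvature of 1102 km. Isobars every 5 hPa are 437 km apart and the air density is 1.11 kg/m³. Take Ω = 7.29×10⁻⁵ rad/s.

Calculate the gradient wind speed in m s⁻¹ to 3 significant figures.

Coriolis parameter at 68°N:
f = 2Ω sin φ = 2 × 7.29×10⁻⁵ × sin 68° = 1.35×10⁻⁴ s⁻¹
Pressure gradient: |∂P/∂n| = 500 Pa / 437000 m = 1.14×10⁻³ Pa/m
Geostrophic speed: V_g = |∂P/∂n|/(fρ) = 1.14×10⁻³/(1.35×10⁻⁴ × 1.11) = 7.63 m/s
Around a high, pressure-gradient force acts outward with centrifugal, so Coriolis balances both:
fV = (1/ρ)|∂P/∂n| + V²/R  →  V² − fR·V + fR·V_g = 0
With fR = 1.35×10⁻⁴ × 1102×10³ m = 149 m/s:
V = [fR − √((fR)² − 4 fR V_g)]/2 = [149 − √(149² − 4×149×7.63)]/2 = 8.06 m/s
Supergeostrophic (V > V_g = 7.63 m/s), as expected around a high.

8.06 m s⁻¹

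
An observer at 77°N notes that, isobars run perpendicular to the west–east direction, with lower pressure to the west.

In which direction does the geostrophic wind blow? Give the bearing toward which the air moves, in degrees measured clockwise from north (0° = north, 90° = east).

The pressure-gradient force points toward the west (bearing 270°).
Geostrophic balance: in the Northern Hemisphere the Coriolis force deflects motion to the right, so the geostrophic wind blows 90° to the right of the pressure-gradient force (low pressure on the left).
Rotating 270° by 90° clockwise gives 000° — the wind blows toward the north.

000°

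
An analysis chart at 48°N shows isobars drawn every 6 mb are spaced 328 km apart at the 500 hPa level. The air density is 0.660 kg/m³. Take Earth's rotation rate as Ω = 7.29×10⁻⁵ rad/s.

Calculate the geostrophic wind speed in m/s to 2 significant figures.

26 m/s

Coriolis parameter at 48°N:
f = 2Ω sin φ = 2 × 7.29×10⁻⁵ × sin 48° = 1.08×10⁻⁴ s⁻¹
Pressure gradient: |∂P/∂n| = 600 Pa / 328000 m = 1.83×10⁻³ Pa/m
Geostrophic balance (pressure-gradient force = Coriolis force):
V_g = (1/(fρ)) |∂P/∂n| = 1.83×10⁻³ / (1.08×10⁻⁴ × 0.660) = 25.6 m/s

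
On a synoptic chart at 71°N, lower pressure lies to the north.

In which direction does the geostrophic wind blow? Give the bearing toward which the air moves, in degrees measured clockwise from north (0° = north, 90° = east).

The pressure-gradient force points toward the north (bearing 000°).
Geostrophic balance: in the Northern Hemisphere the Coriolis force deflects motion to the right, so the geostrophic wind blows 90° to the right of the pressure-gradient force (low pressure on the left).
Rotating 000° by 90° clockwise gives 090° — the wind blows toward the east.

090°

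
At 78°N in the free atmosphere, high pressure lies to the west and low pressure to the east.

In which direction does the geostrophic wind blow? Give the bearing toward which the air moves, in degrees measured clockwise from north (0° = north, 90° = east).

180°

The pressure-gradient force points toward the east (bearing 090°).
Geostrophic balance: in the Northern Hemisphere the Coriolis force deflects motion to the right, so the geostrophic wind blows 90° to the right of the pressure-gradient force (low pressure on the left).
Rotating 090° by 90° clockwise gives 180° — the wind blows toward the south.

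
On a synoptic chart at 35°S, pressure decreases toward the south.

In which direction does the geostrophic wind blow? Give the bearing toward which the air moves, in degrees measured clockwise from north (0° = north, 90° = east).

The pressure-gradient force points toward the south (bearing 180°).
Geostrophic balance: in the Southern Hemisphere the Coriolis force deflects motion to the left, so the geostrophic wind blows 90° to the left of the pressure-gradient force (low pressure on the right).
Rotating 180° by 90° counterclockwise gives 090° — the wind blows toward the east.

090°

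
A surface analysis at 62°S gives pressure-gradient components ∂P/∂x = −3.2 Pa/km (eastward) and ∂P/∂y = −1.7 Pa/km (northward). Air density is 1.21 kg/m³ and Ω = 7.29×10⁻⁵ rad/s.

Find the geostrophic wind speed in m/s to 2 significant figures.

Coriolis parameter at 62°S:
f = 2Ω sin φ = 2 × 7.29×10⁻⁵ × sin 62° = 1.29×10⁻⁴ s⁻¹
In the Southern Hemisphere f is negative: f = −1.29×10⁻⁴ s⁻¹.
Component geostrophic relations (x east, y north):
u_g = −(1/(fρ)) ∂P/∂y,  v_g = (1/(fρ)) ∂P/∂x
u_g = −(−1.7×10⁻³)/(−1.29×10⁻⁴ × 1.21) = −10.9 m/s;  v_g = (−3.2×10⁻³)/(−1.29×10⁻⁴ × 1.21) = 20.5 m/s
|V_g| = √(u_g² + v_g²) = 23.3 m/s

23 m/s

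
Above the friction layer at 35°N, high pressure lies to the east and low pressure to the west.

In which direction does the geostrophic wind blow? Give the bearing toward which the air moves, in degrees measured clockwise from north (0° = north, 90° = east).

000°

The pressure-gradient force points toward the west (bearing 270°).
Geostrophic balance: in the Northern Hemisphere the Coriolis force deflects motion to the right, so the geostrophic wind blows 90° to the right of the pressure-gradient force (low pressure on the left).
Rotating 270° by 90° clockwise gives 000° — the wind blows toward the north.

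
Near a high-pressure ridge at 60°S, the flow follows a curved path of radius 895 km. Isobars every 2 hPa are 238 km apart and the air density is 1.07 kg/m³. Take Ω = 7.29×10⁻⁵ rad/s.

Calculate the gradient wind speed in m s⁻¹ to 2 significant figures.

6.6 m s⁻¹

Coriolis parameter at 60°S:
f = 2Ω sin φ = 2 × 7.29×10⁻⁵ × sin 60° = 1.26×10⁻⁴ s⁻¹
Pressure gradient: |∂P/∂n| = 200 Pa / 238000 m = 8.40×10⁻⁴ Pa/m
Geostrophic speed: V_g = |∂P/∂n|/(fρ) = 8.40×10⁻⁴/(1.26×10⁻⁴ × 1.07) = 6.22 m/s
Around a high, pressure-gradient force acts outward with centrifugal, so Coriolis balances both:
fV = (1/ρ)|∂P/∂n| + V²/R  →  V² − fR·V + fR·V_g = 0
With fR = 1.26×10⁻⁴ × 895×10³ m = 113 m/s:
V = [fR − √((fR)² − 4 fR V_g)]/2 = [113 − √(113² − 4×113×6.22)]/2 = 6.61 m/s
Supergeostrophic (V > V_g = 6.22 m/s), as expected around a high.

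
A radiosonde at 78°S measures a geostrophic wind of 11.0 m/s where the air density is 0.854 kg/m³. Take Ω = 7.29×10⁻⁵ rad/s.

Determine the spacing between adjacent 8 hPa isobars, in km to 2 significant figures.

600 km

Coriolis parameter at 78°S:
f = 2Ω sin φ = 2 × 7.29×10⁻⁵ × sin 78° = 1.43×10⁻⁴ s⁻¹
Geostrophic balance rearranged: |∂P/∂n| = f ρ V_g
|∂P/∂n| = 1.43×10⁻⁴ × 0.854 × 11.0 = 1.34×10⁻³ Pa/m
Isobar spacing: Δn = ΔP/|∂P/∂n| = 800 Pa / 1.34×10⁻³ Pa/m = 597142 m ≈ 600 km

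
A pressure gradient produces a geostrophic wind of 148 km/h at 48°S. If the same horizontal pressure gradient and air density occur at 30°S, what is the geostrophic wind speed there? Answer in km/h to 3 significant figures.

220 km/h

With the same pressure gradient and density, V_g ∝ 1/f ∝ 1/sin φ.
V₂ = V₁ · sin φ₁ / sin φ₂ = 148 × sin 48° / sin 30°
V₂ = 148 × 0.7431/0.5000 = 220 km/h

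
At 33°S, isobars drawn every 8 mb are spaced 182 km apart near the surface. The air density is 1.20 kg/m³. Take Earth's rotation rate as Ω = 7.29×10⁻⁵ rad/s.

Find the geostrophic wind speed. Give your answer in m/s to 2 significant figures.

Coriolis parameter at 33°S:
f = 2Ω sin φ = 2 × 7.29×10⁻⁵ × sin 33° = 7.94×10⁻⁵ s⁻¹
Pressure gradient: |∂P/∂n| = 800 Pa / 182000 m = 4.40×10⁻³ Pa/m
Geostrophic balance (pressure-gradient force = Coriolis force):
V_g = (1/(fρ)) |∂P/∂n| = 4.40×10⁻³ / (7.94×10⁻⁵ × 1.20) = 46.1 m/s

46 m/s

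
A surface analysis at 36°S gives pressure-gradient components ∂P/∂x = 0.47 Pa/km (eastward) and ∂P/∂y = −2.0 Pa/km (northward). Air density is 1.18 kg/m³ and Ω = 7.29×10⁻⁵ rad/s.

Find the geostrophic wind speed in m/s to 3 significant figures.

20.3 m/s

Coriolis parameter at 36°S:
f = 2Ω sin φ = 2 × 7.29×10⁻⁵ × sin 36° = 8.57×10⁻⁵ s⁻¹
In the Southern Hemisphere f is negative: f = −8.57×10⁻⁵ s⁻¹.
Component geostrophic relations (x east, y north):
u_g = −(1/(fρ)) ∂P/∂y,  v_g = (1/(fρ)) ∂P/∂x
u_g = −(−2.0×10⁻³)/(−8.57×10⁻⁵ × 1.18) = −19.8 m/s;  v_g = (0.47×10⁻³)/(−8.57×10⁻⁵ × 1.18) = −4.65 m/s
|V_g| = √(u_g² + v_g²) = 20.3 m/s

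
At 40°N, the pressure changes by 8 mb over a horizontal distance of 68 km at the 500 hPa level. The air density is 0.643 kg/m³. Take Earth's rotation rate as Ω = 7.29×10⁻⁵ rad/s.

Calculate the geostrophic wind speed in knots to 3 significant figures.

379 knots

Coriolis parameter at 40°N:
f = 2Ω sin φ = 2 × 7.29×10⁻⁵ × sin 40° = 9.37×10⁻⁵ s⁻¹
Pressure gradient: |∂P/∂n| = 800 Pa / 68000 m = 1.18×10⁻² Pa/m
Geostrophic balance (pressure-gradient force = Coriolis force):
V_g = (1/(fρ)) |∂P/∂n| = 1.18×10⁻² / (9.37×10⁻⁵ × 0.643) = 195 m/s
Converting: 195 m/s × 1.944 = 379 knots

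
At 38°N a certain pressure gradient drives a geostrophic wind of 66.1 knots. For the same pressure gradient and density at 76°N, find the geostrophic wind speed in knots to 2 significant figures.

42 knots

With the same pressure gradient and density, V_g ∝ 1/f ∝ 1/sin φ.
V₂ = V₁ · sin φ₁ / sin φ₂ = 66.1 × sin 38° / sin 76°
V₂ = 66.1 × 0.6157/0.9703 = 42 knots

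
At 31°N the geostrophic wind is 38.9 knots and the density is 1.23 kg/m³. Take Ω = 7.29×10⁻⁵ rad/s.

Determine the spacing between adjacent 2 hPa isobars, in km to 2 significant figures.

110 km

Coriolis parameter at 31°N:
f = 2Ω sin φ = 2 × 7.29×10⁻⁵ × sin 31° = 7.51×10⁻⁵ s⁻¹
Wind speed in SI: 38.9 knots = 20.0 m/s
Geostrophic balance rearranged: |∂P/∂n| = f ρ V_g
|∂P/∂n| = 7.51×10⁻⁵ × 1.23 × 20.0 = 1.85×10⁻³ Pa/m
Isobar spacing: Δn = ΔP/|∂P/∂n| = 200 Pa / 1.85×10⁻³ Pa/m = 108203 m ≈ 110 km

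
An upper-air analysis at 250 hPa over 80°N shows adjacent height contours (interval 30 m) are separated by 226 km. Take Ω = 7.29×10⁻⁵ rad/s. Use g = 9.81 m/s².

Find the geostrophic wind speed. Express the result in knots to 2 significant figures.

Coriolis parameter at 80°N:
f = 2Ω sin φ = 2 × 7.29×10⁻⁵ × sin 80° = 1.44×10⁻⁴ s⁻¹
Height gradient: |∂Z/∂n| = 30 m / 226000 m = 1.33×10⁻⁴
On a pressure surface, geostrophic balance gives V_g = (g/f)|∂Z/∂n|:
V_g = 9.81 × 1.33×10⁻⁴ / 1.44×10⁻⁴ = 9.07 m/s
Converting: 9.07 m/s × 1.944 = 18 knots

18 knots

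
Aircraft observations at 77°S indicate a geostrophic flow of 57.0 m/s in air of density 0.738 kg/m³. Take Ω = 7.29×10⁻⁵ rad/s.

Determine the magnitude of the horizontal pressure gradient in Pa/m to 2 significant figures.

6.0×10⁻³ Pa/m

Coriolis parameter at 77°S:
f = 2Ω sin φ = 2 × 7.29×10⁻⁵ × sin 77° = 1.42×10⁻⁴ s⁻¹
Geostrophic balance rearranged: |∂P/∂n| = f ρ V_g
|∂P/∂n| = 1.42×10⁻⁴ × 0.738 × 57.0 = 5.98×10⁻³ Pa/m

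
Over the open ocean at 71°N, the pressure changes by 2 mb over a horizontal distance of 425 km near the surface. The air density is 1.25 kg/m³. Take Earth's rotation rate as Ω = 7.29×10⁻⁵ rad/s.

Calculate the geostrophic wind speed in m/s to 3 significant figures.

Coriolis parameter at 71°N:
f = 2Ω sin φ = 2 × 7.29×10⁻⁵ × sin 71° = 1.38×10⁻⁴ s⁻¹
Pressure gradient: |∂P/∂n| = 200 Pa / 425000 m = 4.71×10⁻⁴ Pa/m
Geostrophic balance (pressure-gradient force = Coriolis force):
V_g = (1/(fρ)) |∂P/∂n| = 4.71×10⁻⁴ / (1.38×10⁻⁴ × 1.25) = 2.73 m/s

2.73 m/s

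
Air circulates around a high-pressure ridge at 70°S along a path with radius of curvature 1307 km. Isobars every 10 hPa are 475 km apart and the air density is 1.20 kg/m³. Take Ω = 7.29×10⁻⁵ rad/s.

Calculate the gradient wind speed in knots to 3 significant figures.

27.0 knots

Coriolis parameter at 70°S:
f = 2Ω sin φ = 2 × 7.29×10⁻⁵ × sin 70° = 1.37×10⁻⁴ s⁻¹
Pressure gradient: |∂P/∂n| = 1000 Pa / 475000 m = 2.11×10⁻³ Pa/m
Geostrophic speed: V_g = |∂P/∂n|/(fρ) = 2.11×10⁻³/(1.37×10⁻⁴ × 1.20) = 12.8 m/s
Around a high, pressure-gradient force acts outward with centrifugal, so Coriolis balances both:
fV = (1/ρ)|∂P/∂n| + V²/R  →  V² − fR·V + fR·V_g = 0
With fR = 1.37×10⁻⁴ × 1307×10³ m = 179 m/s:
V = [fR − √((fR)² − 4 fR V_g)]/2 = [179 − √(179² − 4×179×12.8)]/2 = 13.9 m/s
Supergeostrophic (V > V_g = 12.8 m/s), as expected around a high.
Converting: 13.9 m/s × 1.944 = 27.0 knots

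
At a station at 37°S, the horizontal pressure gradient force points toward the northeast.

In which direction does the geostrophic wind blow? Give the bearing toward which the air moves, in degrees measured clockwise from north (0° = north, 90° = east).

The pressure-gradient force points toward the northeast (bearing 045°).
Geostrophic balance: in the Southern Hemisphere the Coriolis force deflects motion to the left, so the geostrophic wind blows 90° to the left of the pressure-gradient force (low pressure on the right).
Rotating 045° by 90° counterclockwise gives 315° — the wind blows toward the northwest.

315°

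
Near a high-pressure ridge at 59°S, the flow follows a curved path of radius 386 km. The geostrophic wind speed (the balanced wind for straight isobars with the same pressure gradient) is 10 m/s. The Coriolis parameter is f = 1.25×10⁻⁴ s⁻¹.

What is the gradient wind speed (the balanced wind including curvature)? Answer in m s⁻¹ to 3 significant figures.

Around a high, pressure-gradient force acts outward with centrifugal, so Coriolis balances both:
fV = (1/ρ)|∂P/∂n| + V²/R  →  V² − fR·V + fR·V_g = 0
With fR = 1.25×10⁻⁴ × 386×10³ m = 48.2 m/s:
V = [fR − √((fR)² − 4 fR V_g)]/2 = [48.2 − √(48.2² − 4×48.2×10)]/2 = 14.1 m/s
Supergeostrophic (V > V_g = 10 m/s), as expected around a high.

14.1 m s⁻¹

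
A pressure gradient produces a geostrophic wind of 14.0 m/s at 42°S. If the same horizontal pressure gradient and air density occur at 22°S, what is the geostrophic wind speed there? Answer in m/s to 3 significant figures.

25.0 m/s

With the same pressure gradient and density, V_g ∝ 1/f ∝ 1/sin φ.
V₂ = V₁ · sin φ₁ / sin φ₂ = 14.0 × sin 42° / sin 22°
V₂ = 14.0 × 0.6691/0.3746 = 25.0 m/s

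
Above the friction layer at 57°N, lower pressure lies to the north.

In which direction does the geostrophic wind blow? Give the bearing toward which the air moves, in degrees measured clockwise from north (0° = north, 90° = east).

The pressure-gradient force points toward the north (bearing 000°).
Geostrophic balance: in the Northern Hemisphere the Coriolis force deflects motion to the right, so the geostrophic wind blows 90° to the right of the pressure-gradient force (low pressure on the left).
Rotating 000° by 90° clockwise gives 090° — the wind blows toward the east.

090°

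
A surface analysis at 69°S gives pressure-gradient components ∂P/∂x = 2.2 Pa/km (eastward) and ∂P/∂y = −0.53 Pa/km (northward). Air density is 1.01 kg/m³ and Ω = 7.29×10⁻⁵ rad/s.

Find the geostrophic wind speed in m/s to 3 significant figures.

16.5 m/s

Coriolis parameter at 69°S:
f = 2Ω sin φ = 2 × 7.29×10⁻⁵ × sin 69° = 1.36×10⁻⁴ s⁻¹
In the Southern Hemisphere f is negative: f = −1.36×10⁻⁴ s⁻¹.
Component geostrophic relations (x east, y north):
u_g = −(1/(fρ)) ∂P/∂y,  v_g = (1/(fρ)) ∂P/∂x
u_g = −(−0.53×10⁻³)/(−1.36×10⁻⁴ × 1.01) = −3.86 m/s;  v_g = (2.2×10⁻³)/(−1.36×10⁻⁴ × 1.01) = −16.0 m/s
|V_g| = √(u_g² + v_g²) = 16.5 m/s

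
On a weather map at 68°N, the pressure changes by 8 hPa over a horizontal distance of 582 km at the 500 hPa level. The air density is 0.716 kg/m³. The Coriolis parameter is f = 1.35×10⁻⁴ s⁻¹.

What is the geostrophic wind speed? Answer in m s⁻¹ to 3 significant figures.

14.2 m s⁻¹

Pressure gradient: |∂P/∂n| = 800 Pa / 582000 m = 1.37×10⁻³ Pa/m
Geostrophic balance (pressure-gradient force = Coriolis force):
V_g = (1/(fρ)) |∂P/∂n| = 1.37×10⁻³ / (1.35×10⁻⁴ × 0.716) = 14.2 m/s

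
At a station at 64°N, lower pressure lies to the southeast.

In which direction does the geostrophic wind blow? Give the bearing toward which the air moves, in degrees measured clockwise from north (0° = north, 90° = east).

225°

The pressure-gradient force points toward the southeast (bearing 135°).
Geostrophic balance: in the Northern Hemisphere the Coriolis force deflects motion to the right, so the geostrophic wind blows 90° to the right of the pressure-gradient force (low pressure on the left).
Rotating 135° by 90° clockwise gives 225° — the wind blows toward the southwest.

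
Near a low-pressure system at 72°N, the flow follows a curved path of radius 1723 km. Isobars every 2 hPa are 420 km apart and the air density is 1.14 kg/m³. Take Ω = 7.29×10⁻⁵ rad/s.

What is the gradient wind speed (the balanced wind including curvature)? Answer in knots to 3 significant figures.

5.78 knots

Coriolis parameter at 72°N:
f = 2Ω sin φ = 2 × 7.29×10⁻⁵ × sin 72° = 1.39×10⁻⁴ s⁻¹
Pressure gradient: |∂P/∂n| = 200 Pa / 420000 m = 4.76×10⁻⁴ Pa/m
Geostrophic speed: V_g = |∂P/∂n|/(fρ) = 4.76×10⁻⁴/(1.39×10⁻⁴ × 1.14) = 3.01 m/s
Around a low, centrifugal force acts outward with Coriolis, so pressure-gradient force balances both:
(1/ρ)|∂P/∂n| = fV + V²/R  →  V² + fR·V − fR·V_g = 0
With fR = 1.39×10⁻⁴ × 1723×10³ m = 239 m/s:
V = [−fR + √((fR)² + 4 fR V_g)]/2 = [−239 + √(239² + 4×239×3.01)]/2 = 2.98 m/s
Subgeostrophic (V < V_g = 3.01 m/s), as expected around a low.
Converting: 2.98 m/s × 1.944 = 5.78 knots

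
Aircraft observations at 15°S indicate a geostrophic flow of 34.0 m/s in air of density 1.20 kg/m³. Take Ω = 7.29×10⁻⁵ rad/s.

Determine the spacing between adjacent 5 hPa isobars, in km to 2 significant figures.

Coriolis parameter at 15°S:
f = 2Ω sin φ = 2 × 7.29×10⁻⁵ × sin 15° = 3.77×10⁻⁵ s⁻¹
Geostrophic balance rearranged: |∂P/∂n| = f ρ V_g
|∂P/∂n| = 3.77×10⁻⁵ × 1.20 × 34.0 = 1.54×10⁻³ Pa/m
Isobar spacing: Δn = ΔP/|∂P/∂n| = 500 Pa / 1.54×10⁻³ Pa/m = 324755 m ≈ 320 km

320 km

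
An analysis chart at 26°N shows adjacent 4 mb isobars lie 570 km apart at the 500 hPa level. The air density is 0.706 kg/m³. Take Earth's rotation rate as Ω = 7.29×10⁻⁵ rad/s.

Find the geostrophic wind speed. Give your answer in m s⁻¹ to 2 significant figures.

Coriolis parameter at 26°N:
f = 2Ω sin φ = 2 × 7.29×10⁻⁵ × sin 26° = 6.39×10⁻⁵ s⁻¹
Pressure gradient: |∂P/∂n| = 400 Pa / 570000 m = 7.02×10⁻⁴ Pa/m
Geostrophic balance (pressure-gradient force = Coriolis force):
V_g = (1/(fρ)) |∂P/∂n| = 7.02×10⁻⁴ / (6.39×10⁻⁵ × 0.706) = 15.6 m/s

16 m s⁻¹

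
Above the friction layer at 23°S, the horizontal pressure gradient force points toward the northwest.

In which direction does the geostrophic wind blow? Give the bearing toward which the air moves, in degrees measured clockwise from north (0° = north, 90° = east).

The pressure-gradient force points toward the northwest (bearing 315°).
Geostrophic balance: in the Southern Hemisphere the Coriolis force deflects motion to the left, so the geostrophic wind blows 90° to the left of the pressure-gradient force (low pressure on the right).
Rotating 315° by 90° counterclockwise gives 225° — the wind blows toward the southwest.

225°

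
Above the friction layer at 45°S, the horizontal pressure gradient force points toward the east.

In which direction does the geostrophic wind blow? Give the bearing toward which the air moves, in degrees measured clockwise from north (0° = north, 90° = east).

The pressure-gradient force points toward the east (bearing 090°).
Geostrophic balance: in the Southern Hemisphere the Coriolis force deflects motion to the left, so the geostrophic wind blows 90° to the left of the pressure-gradient force (low pressure on the right).
Rotating 090° by 90° counterclockwise gives 000° — the wind blows toward the north.

000°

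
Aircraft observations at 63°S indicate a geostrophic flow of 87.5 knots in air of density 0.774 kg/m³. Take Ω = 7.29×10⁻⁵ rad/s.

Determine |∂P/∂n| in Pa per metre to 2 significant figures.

4.5×10⁻³ Pa/m

Coriolis parameter at 63°S:
f = 2Ω sin φ = 2 × 7.29×10⁻⁵ × sin 63° = 1.30×10⁻⁴ s⁻¹
Wind speed in SI: 87.5 knots = 45.0 m/s
Geostrophic balance rearranged: |∂P/∂n| = f ρ V_g
|∂P/∂n| = 1.30×10⁻⁴ × 0.774 × 45.0 = 4.53×10⁻³ Pa/m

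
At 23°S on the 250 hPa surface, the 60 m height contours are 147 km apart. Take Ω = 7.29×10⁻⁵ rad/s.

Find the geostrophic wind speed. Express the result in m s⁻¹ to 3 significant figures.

70.3 m s⁻¹

Coriolis parameter at 23°S:
f = 2Ω sin φ = 2 × 7.29×10⁻⁵ × sin 23° = 5.70×10⁻⁵ s⁻¹
Height gradient: |∂Z/∂n| = 60 m / 147000 m = 4.08×10⁻⁴
On a pressure surface, geostrophic balance gives V_g = (g/f)|∂Z/∂n|:
V_g = 9.81 × 4.08×10⁻⁴ / 5.70×10⁻⁵ = 70.3 m/s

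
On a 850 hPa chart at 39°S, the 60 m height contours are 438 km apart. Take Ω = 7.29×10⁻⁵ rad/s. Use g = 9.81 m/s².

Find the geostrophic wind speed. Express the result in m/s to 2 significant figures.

Coriolis parameter at 39°S:
f = 2Ω sin φ = 2 × 7.29×10⁻⁵ × sin 39° = 9.18×10⁻⁵ s⁻¹
Height gradient: |∂Z/∂n| = 60 m / 438000 m = 1.37×10⁻⁴
On a pressure surface, geostrophic balance gives V_g = (g/f)|∂Z/∂n|:
V_g = 9.81 × 1.37×10⁻⁴ / 9.18×10⁻⁵ = 14.6 m/s

15 m/s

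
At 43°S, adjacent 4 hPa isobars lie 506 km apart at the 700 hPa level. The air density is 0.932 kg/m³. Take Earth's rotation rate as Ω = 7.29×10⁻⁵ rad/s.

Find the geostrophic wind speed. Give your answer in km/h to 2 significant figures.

Coriolis parameter at 43°S:
f = 2Ω sin φ = 2 × 7.29×10⁻⁵ × sin 43° = 9.94×10⁻⁵ s⁻¹
Pressure gradient: |∂P/∂n| = 400 Pa / 506000 m = 7.91×10⁻⁴ Pa/m
Geostrophic balance (pressure-gradient force = Coriolis force):
V_g = (1/(fρ)) |∂P/∂n| = 7.91×10⁻⁴ / (9.94×10⁻⁵ × 0.932) = 8.53 m/s
Converting: 8.53 m/s × 3.6 = 31 km/h

31 km/h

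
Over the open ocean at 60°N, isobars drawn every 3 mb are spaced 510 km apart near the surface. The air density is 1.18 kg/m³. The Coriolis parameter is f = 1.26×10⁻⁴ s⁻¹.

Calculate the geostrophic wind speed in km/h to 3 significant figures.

Pressure gradient: |∂P/∂n| = 300 Pa / 510000 m = 5.88×10⁻⁴ Pa/m
Geostrophic balance (pressure-gradient force = Coriolis force):
V_g = (1/(fρ)) |∂P/∂n| = 5.88×10⁻⁴ / (1.26×10⁻⁴ × 1.18) = 3.96 m/s
Converting: 3.96 m/s × 3.6 = 14.2 km/h

14.2 km/h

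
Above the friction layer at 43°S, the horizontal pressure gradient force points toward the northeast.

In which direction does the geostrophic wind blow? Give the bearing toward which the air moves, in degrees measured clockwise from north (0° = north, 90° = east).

The pressure-gradient force points toward the northeast (bearing 045°).
Geostrophic balance: in the Southern Hemisphere the Coriolis force deflects motion to the left, so the geostrophic wind blows 90° to the left of the pressure-gradient force (low pressure on the right).
Rotating 045° by 90° counterclockwise gives 315° — the wind blows toward the northwest.

315°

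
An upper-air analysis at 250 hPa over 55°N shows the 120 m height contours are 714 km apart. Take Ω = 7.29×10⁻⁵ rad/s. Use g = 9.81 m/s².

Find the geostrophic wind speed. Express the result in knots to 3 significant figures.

26.8 knots

Coriolis parameter at 55°N:
f = 2Ω sin φ = 2 × 7.29×10⁻⁵ × sin 55° = 1.19×10⁻⁴ s⁻¹
Height gradient: |∂Z/∂n| = 120 m / 714000 m = 1.68×10⁻⁴
On a pressure surface, geostrophic balance gives V_g = (g/f)|∂Z/∂n|:
V_g = 9.81 × 1.68×10⁻⁴ / 1.19×10⁻⁴ = 13.8 m/s
Converting: 13.8 m/s × 1.944 = 26.8 knots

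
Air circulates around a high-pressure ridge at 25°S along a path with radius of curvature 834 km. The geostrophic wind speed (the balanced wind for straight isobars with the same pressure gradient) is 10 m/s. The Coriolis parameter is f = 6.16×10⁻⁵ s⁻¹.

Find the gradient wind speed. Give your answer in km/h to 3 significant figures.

49.0 km/h

Around a high, pressure-gradient force acts outward with centrifugal, so Coriolis balances both:
fV = (1/ρ)|∂P/∂n| + V²/R  →  V² − fR·V + fR·V_g = 0
With fR = 6.16×10⁻⁵ × 834×10³ m = 51.4 m/s:
V = [fR − √((fR)² − 4 fR V_g)]/2 = [51.4 − √(51.4² − 4×51.4×10)]/2 = 13.6 m/s
Supergeostrophic (V > V_g = 10 m/s), as expected around a high.
Converting: 13.6 m/s × 3.6 = 49.0 km/h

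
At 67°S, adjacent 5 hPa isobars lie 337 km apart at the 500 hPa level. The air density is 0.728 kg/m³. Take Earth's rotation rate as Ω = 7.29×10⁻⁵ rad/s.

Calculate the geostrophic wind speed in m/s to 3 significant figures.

15.2 m/s

Coriolis parameter at 67°S:
f = 2Ω sin φ = 2 × 7.29×10⁻⁵ × sin 67° = 1.34×10⁻⁴ s⁻¹
Pressure gradient: |∂P/∂n| = 500 Pa / 337000 m = 1.48×10⁻³ Pa/m
Geostrophic balance (pressure-gradient force = Coriolis force):
V_g = (1/(fρ)) |∂P/∂n| = 1.48×10⁻³ / (1.34×10⁻⁴ × 0.728) = 15.2 m/s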